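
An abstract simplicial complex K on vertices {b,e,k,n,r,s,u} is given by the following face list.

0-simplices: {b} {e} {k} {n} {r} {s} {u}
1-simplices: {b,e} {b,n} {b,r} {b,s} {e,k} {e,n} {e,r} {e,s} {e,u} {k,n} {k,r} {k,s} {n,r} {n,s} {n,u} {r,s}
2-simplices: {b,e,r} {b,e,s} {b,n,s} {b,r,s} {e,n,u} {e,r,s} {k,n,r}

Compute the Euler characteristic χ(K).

χ(K)=-2

n_0=7 n_1=16 n_2=7
χ=+7−16+7=-2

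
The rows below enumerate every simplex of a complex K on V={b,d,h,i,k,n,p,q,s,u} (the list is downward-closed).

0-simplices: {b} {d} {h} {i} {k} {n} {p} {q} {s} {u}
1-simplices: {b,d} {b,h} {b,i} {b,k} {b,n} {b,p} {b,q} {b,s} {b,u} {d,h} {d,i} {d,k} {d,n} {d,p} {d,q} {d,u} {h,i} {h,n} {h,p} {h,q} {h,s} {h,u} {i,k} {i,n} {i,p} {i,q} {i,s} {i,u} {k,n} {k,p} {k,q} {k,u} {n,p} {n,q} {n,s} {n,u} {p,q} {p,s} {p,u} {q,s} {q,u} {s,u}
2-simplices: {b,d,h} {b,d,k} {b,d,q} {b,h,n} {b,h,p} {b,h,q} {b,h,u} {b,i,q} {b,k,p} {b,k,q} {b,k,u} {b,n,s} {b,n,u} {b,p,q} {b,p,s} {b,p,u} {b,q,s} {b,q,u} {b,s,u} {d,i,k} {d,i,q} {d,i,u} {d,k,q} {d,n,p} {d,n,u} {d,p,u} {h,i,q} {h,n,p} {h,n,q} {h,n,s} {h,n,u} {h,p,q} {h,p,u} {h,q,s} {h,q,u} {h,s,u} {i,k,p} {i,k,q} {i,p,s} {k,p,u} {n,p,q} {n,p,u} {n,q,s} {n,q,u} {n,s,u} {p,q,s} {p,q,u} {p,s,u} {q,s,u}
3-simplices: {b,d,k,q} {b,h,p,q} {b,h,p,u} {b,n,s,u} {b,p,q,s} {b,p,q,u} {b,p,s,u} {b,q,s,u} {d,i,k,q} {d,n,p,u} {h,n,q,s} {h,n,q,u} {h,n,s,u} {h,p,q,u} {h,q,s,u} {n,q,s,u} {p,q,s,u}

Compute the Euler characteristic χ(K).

χ(K)=0

n_0=10 n_1=42 n_2=49 n_3=17
χ=+10−42+49−17=0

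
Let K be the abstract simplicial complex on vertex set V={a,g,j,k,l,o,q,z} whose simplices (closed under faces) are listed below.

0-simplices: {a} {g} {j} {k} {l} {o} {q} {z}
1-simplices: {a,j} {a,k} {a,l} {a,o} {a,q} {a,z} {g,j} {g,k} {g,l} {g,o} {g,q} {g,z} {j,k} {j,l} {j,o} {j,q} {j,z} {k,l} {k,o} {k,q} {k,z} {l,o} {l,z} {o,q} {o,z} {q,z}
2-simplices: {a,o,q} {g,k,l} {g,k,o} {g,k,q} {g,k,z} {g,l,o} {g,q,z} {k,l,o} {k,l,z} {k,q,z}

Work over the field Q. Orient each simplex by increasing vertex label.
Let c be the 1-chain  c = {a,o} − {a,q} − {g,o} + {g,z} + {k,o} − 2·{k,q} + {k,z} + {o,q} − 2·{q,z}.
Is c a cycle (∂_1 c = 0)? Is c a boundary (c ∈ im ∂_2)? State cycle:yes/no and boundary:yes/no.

cycle:yes boundary:yes

n_0=8 n_1=26 n_2=10  [Q]
∂1: piv[aj,ak,al,ao,aq,az,gj] rk=7  ker:gk,gl,go,gq,gz,jk,jl,jo,jq,jz,kl,ko,kq,kz,lo,lz,oq,oz,qz
∂2: piv[aoq,gkl,gko,gkq,gkz,glo,gqz,klz] rk=8  ker:klo,kqz
∂1c = 0
c vs im∂2: reduces to 0 ⇒ boundary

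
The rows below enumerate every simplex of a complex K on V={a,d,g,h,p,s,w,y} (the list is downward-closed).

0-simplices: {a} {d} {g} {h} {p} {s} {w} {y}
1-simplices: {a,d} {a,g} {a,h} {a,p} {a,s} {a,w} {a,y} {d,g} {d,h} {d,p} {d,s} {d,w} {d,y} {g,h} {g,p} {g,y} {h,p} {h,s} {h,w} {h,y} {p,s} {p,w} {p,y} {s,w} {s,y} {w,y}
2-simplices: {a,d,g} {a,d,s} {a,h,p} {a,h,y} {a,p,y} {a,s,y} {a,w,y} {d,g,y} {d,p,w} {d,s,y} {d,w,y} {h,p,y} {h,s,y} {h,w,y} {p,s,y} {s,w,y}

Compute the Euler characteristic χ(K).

χ(K)=-2

n_0=8 n_1=26 n_2=16
χ=+8−26+16=-2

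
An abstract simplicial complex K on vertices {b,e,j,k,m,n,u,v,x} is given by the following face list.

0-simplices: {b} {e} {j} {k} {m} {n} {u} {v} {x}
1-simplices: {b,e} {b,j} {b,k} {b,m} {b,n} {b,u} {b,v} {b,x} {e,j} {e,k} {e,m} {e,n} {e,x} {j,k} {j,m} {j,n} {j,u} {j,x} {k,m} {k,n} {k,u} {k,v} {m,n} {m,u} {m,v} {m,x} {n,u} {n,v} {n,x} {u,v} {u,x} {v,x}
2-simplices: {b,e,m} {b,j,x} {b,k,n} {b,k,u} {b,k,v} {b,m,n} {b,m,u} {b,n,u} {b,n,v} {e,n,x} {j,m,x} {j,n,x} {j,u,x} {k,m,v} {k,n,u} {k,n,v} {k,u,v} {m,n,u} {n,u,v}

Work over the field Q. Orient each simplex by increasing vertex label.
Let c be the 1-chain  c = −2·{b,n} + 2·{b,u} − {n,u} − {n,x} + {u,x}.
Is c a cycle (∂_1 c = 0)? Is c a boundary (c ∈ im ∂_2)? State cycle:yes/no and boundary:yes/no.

n_0=9 n_1=32 n_2=19  [Q]
∂1: piv[be,bj,bk,bm,bn,bu,bv,bx] rk=8  ker:ej,ek,em,en,ex,jk,jm,jn,ju,jx,km,kn,ku,kv,mn,mu,mv,mx,nu,nv,nx,uv,ux,vx
∂2: piv[bem,bjx,bkn,bku,bkv,bmn,bmu,bnu,bnv,enx,jmx,jnx,jux,kmv,kuv] rk=15  ker:knu,knv,mnu,nuv
∂1c = 0
c vs im∂2: residual ≠ 0 ⇒ not boundary

cycle:yes boundary:no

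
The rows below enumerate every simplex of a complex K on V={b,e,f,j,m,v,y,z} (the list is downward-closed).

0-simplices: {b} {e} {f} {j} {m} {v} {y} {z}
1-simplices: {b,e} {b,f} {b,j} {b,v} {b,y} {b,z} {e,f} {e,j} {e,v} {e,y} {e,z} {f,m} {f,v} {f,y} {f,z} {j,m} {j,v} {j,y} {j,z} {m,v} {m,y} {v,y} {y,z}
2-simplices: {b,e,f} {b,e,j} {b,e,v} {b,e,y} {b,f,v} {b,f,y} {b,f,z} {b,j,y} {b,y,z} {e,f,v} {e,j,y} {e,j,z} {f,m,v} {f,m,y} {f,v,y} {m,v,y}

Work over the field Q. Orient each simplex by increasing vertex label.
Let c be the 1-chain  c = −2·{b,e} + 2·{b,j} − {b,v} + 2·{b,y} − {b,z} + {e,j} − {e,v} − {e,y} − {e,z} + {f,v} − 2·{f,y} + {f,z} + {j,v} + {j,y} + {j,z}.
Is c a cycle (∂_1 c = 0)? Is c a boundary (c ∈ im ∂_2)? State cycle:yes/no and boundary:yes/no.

n_0=8 n_1=23 n_2=16  [Q]
∂1: piv[be,bf,bj,bv,by,bz,fm] rk=7  ker:ef,ej,ev,ey,ez,fv,fy,fz,jm,jv,jy,jz,mv,my,vy,yz
∂2: piv[bef,bej,bev,bey,bfv,bfy,bfz,bjy,byz,ejz,fmv,fmy,fvy] rk=13  ker:efv,ejy,mvy
∂1c = 0
c vs im∂2: residual ≠ 0 ⇒ not boundary

cycle:yes boundary:no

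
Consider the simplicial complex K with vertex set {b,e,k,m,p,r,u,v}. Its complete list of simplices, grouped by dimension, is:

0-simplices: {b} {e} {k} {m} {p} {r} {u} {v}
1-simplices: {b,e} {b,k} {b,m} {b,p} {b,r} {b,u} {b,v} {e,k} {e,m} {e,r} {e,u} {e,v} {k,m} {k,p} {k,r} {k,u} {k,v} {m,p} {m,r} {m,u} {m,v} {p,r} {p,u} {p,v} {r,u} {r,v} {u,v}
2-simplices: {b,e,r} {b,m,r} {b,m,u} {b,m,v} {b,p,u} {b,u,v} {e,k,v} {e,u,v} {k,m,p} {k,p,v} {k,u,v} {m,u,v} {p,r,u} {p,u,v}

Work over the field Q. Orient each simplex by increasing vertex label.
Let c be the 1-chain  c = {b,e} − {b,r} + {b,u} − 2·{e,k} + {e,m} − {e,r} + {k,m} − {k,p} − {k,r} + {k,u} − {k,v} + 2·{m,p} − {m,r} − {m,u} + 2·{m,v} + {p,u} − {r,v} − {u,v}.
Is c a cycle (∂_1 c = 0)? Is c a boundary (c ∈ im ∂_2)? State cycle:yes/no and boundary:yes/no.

cycle:no boundary:no

n_0=8 n_1=27 n_2=14  [Q]
∂1: piv[be,bk,bm,bp,br,bu,bv] rk=7  ker:ek,em,er,eu,ev,km,kp,kr,ku,kv,mp,mr,mu,mv,pr,pu,pv,ru,rv,uv
∂2: piv[ber,bmr,bmu,bmv,bpu,buv,ekv,euv,kmp,kpv,kuv,pru,puv] rk=13  ker:muv
∂1c = −{b} + 3·{e} − {k} − 3·{r} + 3·{u} − {v}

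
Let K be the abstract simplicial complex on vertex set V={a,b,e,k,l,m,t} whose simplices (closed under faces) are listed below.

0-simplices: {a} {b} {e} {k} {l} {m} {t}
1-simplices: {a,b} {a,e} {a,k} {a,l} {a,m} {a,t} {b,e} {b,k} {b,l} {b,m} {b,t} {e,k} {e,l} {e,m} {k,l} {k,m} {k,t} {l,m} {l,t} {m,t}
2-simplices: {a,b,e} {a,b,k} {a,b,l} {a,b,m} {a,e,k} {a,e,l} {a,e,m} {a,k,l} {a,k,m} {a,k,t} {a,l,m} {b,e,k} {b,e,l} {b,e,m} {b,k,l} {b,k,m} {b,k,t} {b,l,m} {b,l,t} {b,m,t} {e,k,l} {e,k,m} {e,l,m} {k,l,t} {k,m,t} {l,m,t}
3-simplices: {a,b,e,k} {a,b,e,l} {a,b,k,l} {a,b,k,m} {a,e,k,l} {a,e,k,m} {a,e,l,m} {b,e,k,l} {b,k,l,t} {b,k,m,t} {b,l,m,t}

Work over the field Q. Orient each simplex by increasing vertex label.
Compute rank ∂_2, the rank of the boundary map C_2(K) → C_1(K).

rank∂_2=14

n_0=7 n_1=20 n_2=26 n_3=11  [Q]
∂1: piv[ab,ae,ak,al,am,at] rk=6  ker:be,bk,bl,bm,bt,ek,el,em,kl,km,kt,lm,lt,mt
∂2: piv[abe,abk,abl,abm,aek,ael,aem,akl,akm,akt,alm,bkt,blt,bmt] rk=14  ker:bek,bel,bem,bkl,bkm,blm,ekl,ekm,elm,klt,kmt,lmt
∂3: piv[abek,abel,abkl,abkm,aekl,aekm,aelm,bklt,bkmt,blmt] rk=10  ker:bekl
rk∂_2=14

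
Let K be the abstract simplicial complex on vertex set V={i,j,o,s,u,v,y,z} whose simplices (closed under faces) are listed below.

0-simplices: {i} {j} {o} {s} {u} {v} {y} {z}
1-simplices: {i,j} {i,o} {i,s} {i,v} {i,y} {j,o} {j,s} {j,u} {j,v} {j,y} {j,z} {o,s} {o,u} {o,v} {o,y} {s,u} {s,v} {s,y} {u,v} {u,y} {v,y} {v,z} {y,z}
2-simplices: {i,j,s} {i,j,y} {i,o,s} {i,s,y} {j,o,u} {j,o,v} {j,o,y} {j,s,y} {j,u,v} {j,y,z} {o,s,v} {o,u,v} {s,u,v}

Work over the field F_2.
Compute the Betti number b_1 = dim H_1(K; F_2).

b_1=5

n_0=8 n_1=23 n_2=13  [Z2]
∂1: piv[ij,io,is,iv,iy,ju,jz] rk=7  ker:jo,js,jv,jy,os,ou,ov,oy,su,sv,sy,uv,uy,vy,vz,yz
∂2: piv[ijs,ijy,ios,isy,jou,jov,joy,juv,jyz,osv,suv] rk=11  ker:jsy,ouv
b_1=(23−7)−11=5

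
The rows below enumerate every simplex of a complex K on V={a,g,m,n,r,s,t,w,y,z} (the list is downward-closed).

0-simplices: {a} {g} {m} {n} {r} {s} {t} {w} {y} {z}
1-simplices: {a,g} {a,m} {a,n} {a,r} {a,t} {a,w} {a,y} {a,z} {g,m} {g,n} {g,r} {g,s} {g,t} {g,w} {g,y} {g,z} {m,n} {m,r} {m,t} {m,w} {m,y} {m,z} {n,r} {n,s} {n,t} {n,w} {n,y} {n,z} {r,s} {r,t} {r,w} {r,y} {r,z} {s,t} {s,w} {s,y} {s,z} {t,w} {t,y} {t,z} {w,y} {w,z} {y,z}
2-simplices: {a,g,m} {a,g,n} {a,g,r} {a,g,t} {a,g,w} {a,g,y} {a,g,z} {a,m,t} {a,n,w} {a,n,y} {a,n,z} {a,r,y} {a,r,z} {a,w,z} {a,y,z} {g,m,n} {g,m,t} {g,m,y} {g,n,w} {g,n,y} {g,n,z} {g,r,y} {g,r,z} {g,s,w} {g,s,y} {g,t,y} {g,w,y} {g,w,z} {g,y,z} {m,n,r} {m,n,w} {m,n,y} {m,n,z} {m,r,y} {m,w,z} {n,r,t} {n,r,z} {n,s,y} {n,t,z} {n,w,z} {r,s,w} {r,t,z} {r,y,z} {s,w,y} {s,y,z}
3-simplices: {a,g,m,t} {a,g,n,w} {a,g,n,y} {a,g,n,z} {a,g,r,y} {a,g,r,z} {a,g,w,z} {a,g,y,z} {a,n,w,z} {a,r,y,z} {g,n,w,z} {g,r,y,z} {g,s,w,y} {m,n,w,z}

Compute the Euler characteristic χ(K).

χ(K)=-2

n_0=10 n_1=43 n_2=45 n_3=14
χ=+10−43+45−14=-2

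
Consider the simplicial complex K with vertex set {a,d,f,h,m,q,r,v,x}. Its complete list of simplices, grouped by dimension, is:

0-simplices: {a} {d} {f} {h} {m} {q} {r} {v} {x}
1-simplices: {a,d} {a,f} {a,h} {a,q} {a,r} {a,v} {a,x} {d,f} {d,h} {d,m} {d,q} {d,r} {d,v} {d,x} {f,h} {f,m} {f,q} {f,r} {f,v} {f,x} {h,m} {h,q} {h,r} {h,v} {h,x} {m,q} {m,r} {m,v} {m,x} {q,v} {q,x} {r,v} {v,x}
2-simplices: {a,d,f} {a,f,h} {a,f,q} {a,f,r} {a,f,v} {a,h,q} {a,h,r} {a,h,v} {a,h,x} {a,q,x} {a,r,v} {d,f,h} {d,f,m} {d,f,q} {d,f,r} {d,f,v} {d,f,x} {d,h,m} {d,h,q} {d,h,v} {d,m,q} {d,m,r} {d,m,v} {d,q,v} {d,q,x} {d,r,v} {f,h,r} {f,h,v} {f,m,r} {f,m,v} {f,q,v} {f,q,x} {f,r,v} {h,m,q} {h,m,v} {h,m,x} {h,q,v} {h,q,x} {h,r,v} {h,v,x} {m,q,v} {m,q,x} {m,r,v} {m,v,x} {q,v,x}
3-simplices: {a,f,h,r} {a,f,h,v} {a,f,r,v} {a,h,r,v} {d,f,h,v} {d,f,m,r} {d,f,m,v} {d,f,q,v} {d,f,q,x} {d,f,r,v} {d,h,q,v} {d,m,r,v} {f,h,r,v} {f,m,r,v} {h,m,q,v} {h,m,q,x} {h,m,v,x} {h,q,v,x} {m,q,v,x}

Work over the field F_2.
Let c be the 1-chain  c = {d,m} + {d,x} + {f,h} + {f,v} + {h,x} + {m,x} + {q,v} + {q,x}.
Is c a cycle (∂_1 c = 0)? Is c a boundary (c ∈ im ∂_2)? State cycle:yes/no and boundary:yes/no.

cycle:yes boundary:yes

n_0=9 n_1=33 n_2=45 n_3=19  [Z2]
∂1: piv[ad,af,ah,aq,ar,av,ax,dm] rk=8  ker:df,dh,dq,dr,dv,dx,fh,fm,fq,fr,fv,fx,hm,hq,hr,hv,hx,mq,mr,mv,mx,qv,qx,rv,vx
∂2: piv[adf,afh,afq,afr,afv,ahq,ahr,ahv,ahx,aqx,arv,dfh,dfm,dfq,dfr,dfv,dfx,dhm,dmq,dmr,dmv,dqv,dqx,hmx,hvx] rk=25  ker:dhq,dhv,drv,fhr,fhv,fmr,fmv,fqv,fqx,frv,hmq,hmv,hqv,hqx,hrv,mqv,mqx,mrv,mvx,qvx
∂3: piv[afhr,afhv,afrv,ahrv,dfhv,dfmr,dfmv,dfqv,dfqx,dfrv,dhqv,dmrv,hmqv,hmqx,hmvx,hqvx] rk=16  ker:fhrv,fmrv,mqvx
∂1c = 0
c vs im∂2: reduces to 0 ⇒ boundary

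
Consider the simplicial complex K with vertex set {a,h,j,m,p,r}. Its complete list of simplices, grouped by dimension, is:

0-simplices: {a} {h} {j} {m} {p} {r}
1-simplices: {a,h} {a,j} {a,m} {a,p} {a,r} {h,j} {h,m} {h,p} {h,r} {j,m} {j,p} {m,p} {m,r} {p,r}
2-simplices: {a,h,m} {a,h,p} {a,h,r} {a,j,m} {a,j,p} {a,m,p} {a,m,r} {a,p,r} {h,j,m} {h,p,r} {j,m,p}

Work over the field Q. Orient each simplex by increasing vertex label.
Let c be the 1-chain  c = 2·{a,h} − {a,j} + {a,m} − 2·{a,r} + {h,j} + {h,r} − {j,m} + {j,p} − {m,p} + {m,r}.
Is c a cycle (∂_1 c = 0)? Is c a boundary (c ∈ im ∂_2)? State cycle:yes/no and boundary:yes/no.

n_0=6 n_1=14 n_2=11  [Q]
∂1: piv[ah,aj,am,ap,ar] rk=5  ker:hj,hm,hp,hr,jm,jp,mp,mr,pr
∂2: piv[ahm,ahp,ahr,ajm,ajp,amp,amr,apr,hjm] rk=9  ker:hpr,jmp
∂1c = 0
c vs im∂2: reduces to 0 ⇒ boundary

cycle:yes boundary:yes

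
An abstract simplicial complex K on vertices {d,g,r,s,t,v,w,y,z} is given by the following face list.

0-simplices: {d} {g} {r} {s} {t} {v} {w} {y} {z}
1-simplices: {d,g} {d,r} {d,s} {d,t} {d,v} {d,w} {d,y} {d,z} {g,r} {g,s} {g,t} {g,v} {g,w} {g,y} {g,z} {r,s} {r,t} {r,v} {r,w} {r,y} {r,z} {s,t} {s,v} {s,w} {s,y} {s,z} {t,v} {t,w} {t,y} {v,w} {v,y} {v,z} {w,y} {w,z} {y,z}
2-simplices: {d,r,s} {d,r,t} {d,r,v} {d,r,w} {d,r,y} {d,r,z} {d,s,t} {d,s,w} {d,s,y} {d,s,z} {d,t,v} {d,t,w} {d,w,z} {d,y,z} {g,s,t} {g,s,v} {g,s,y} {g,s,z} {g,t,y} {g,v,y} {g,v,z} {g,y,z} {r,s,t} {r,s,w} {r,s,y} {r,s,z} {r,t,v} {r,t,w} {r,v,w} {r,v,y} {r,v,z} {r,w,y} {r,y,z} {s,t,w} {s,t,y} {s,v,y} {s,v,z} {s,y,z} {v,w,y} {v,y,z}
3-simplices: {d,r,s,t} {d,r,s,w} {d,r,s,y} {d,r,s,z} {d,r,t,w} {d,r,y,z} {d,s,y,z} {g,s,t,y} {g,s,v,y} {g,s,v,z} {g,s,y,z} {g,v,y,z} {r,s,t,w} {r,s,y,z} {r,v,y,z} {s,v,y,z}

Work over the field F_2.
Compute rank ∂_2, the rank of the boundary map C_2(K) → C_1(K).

rank∂_2=24

n_0=9 n_1=35 n_2=40 n_3=16  [Z2]
∂1: piv[dg,dr,ds,dt,dv,dw,dy,dz] rk=8  ker:gr,gs,gt,gv,gw,gy,gz,rs,rt,rv,rw,ry,rz,st,sv,sw,sy,sz,tv,tw,ty,vw,vy,vz,wy,wz,yz
∂2: piv[drs,drt,drv,drw,dry,drz,dst,dsw,dsy,dsz,dtv,dtw,dwz,dyz,gst,gsv,gsy,gsz,gty,gvy,gvz,rvw,rvy,rwy] rk=24  ker:gyz,rst,rsw,rsy,rsz,rtv,rtw,rvz,ryz,stw,sty,svy,svz,syz,vwy,vyz
∂3: piv[drst,drsw,drsy,drsz,drtw,dryz,dsyz,gsty,gsvy,gsvz,gsyz,gvyz,rstw,rvyz] rk=14  ker:rsyz,svyz
rk∂_2=24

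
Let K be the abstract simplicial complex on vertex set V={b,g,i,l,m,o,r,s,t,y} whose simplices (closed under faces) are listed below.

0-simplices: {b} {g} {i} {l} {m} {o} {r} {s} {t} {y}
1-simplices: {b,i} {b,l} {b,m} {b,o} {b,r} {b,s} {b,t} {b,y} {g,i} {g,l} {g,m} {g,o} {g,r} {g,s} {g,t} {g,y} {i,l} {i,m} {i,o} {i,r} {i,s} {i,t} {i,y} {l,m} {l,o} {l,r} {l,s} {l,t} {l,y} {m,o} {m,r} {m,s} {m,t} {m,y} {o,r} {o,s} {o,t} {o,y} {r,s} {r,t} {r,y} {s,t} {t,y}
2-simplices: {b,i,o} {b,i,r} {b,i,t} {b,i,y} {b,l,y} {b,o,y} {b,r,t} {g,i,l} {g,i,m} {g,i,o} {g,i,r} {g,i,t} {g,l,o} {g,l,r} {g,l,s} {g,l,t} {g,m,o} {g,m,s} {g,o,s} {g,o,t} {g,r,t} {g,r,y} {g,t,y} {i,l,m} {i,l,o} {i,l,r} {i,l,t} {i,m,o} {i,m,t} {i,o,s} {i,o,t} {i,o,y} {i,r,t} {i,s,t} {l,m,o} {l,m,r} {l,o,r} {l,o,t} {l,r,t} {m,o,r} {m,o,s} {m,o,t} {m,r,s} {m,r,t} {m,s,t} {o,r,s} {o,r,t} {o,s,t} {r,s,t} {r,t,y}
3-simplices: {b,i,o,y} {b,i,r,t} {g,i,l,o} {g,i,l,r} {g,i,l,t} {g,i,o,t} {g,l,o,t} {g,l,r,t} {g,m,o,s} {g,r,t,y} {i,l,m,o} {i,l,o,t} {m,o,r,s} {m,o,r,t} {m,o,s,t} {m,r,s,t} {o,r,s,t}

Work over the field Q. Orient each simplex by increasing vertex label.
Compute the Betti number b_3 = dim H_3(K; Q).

n_0=10 n_1=43 n_2=50 n_3=17  [Q]
∂1: piv[bi,bl,bm,bo,br,bs,bt,by,gi] rk=9  ker:gl,gm,go,gr,gs,gt,gy,il,im,io,ir,is,it,iy,lm,lo,lr,ls,lt,ly,mo,mr,ms,mt,my,or,os,ot,oy,rs,rt,ry,st,ty
∂2: piv[bio,bir,bit,biy,bly,boy,brt,gil,gim,gio,gir,git,glo,glr,gls,glt,gmo,gms,gos,got,gry,gty,ilm,imt,ios,ist,lmr,lor,mrs] rk=29  ker:grt,ilo,ilr,ilt,imo,iot,ioy,irt,lmo,lot,lrt,mor,mos,mot,mrt,mst,ors,ort,ost,rst,rty
∂3: piv[bioy,birt,gilo,gilr,gilt,giot,glot,glrt,gmos,grty,ilmo,mors,mort,most,mrst] rk=15  ker:ilot,orst
b_3=(17−15)−0=2

b_3=2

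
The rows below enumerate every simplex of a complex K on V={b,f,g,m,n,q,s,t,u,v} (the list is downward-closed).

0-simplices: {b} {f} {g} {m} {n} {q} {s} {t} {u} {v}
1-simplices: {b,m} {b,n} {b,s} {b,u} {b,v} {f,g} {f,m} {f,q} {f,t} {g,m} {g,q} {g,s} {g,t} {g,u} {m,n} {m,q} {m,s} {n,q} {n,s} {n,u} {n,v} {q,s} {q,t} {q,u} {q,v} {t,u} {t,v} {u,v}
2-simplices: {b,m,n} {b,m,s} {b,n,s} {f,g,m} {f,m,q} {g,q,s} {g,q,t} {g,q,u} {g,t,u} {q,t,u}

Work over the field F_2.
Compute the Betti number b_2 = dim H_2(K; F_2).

b_2=1

n_0=10 n_1=28 n_2=10  [Z2]
∂1: piv[bm,bn,bs,bu,bv,fg,fm,fq,ft] rk=9  ker:gm,gq,gs,gt,gu,mn,mq,ms,nq,ns,nu,nv,qs,qt,qu,qv,tu,tv,uv
∂2: piv[bmn,bms,bns,fgm,fmq,gqs,gqt,gqu,gtu] rk=9  ker:qtu
b_2=(10−9)−0=1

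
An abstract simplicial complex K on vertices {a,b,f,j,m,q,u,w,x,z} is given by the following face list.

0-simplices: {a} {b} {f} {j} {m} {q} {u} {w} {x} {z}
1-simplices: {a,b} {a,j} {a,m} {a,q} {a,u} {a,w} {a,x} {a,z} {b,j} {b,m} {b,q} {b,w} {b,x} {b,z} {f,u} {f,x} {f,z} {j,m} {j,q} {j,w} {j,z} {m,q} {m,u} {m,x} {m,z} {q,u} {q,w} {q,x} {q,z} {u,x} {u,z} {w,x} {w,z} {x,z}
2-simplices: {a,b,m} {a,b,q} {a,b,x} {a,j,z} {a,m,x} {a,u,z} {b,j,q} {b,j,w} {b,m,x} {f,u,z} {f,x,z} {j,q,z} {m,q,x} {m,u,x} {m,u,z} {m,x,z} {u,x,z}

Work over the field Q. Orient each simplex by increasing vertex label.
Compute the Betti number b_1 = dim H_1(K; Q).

b_1=10

n_0=10 n_1=34 n_2=17  [Q]
∂1: piv[ab,aj,am,aq,au,aw,ax,az,fu] rk=9  ker:bj,bm,bq,bw,bx,bz,fx,fz,jm,jq,jw,jz,mq,mu,mx,mz,qu,qw,qx,qz,ux,uz,wx,wz,xz
∂2: piv[abm,abq,abx,ajz,amx,auz,bjq,bjw,fuz,fxz,jqz,mqx,mux,muz,mxz] rk=15  ker:bmx,uxz
b_1=(34−9)−15=10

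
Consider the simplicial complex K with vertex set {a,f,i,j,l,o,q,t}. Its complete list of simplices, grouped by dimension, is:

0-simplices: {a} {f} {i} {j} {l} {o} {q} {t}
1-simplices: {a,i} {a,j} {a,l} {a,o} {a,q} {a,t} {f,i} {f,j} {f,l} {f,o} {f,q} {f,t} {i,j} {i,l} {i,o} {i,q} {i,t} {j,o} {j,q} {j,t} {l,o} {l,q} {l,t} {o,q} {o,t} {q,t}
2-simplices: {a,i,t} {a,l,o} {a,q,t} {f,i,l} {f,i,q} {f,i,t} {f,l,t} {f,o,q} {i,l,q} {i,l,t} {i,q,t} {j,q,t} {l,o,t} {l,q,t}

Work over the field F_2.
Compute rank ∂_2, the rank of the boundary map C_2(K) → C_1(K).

n_0=8 n_1=26 n_2=14  [Z2]
∂1: piv[ai,aj,al,ao,aq,at,fi] rk=7  ker:fj,fl,fo,fq,ft,ij,il,io,iq,it,jo,jq,jt,lo,lq,lt,oq,ot,qt
∂2: piv[ait,alo,aqt,fil,fiq,fit,flt,foq,ilq,iqt,jqt,lot] rk=12  ker:ilt,lqt
rk∂_2=12

rank∂_2=12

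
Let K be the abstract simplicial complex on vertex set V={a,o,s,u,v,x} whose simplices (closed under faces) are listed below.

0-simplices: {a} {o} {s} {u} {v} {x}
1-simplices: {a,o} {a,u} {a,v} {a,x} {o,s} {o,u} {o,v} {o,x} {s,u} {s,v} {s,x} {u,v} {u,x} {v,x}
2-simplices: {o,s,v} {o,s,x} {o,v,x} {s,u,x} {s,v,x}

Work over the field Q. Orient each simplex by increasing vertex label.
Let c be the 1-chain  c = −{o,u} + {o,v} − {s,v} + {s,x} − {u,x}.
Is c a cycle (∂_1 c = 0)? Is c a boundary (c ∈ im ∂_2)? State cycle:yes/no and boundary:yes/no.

cycle:yes boundary:no

n_0=6 n_1=14 n_2=5  [Q]
∂1: piv[ao,au,av,ax,os] rk=5  ker:ou,ov,ox,su,sv,sx,uv,ux,vx
∂2: piv[osv,osx,ovx,sux] rk=4  ker:svx
∂1c = 0
c vs im∂2: residual ≠ 0 ⇒ not boundary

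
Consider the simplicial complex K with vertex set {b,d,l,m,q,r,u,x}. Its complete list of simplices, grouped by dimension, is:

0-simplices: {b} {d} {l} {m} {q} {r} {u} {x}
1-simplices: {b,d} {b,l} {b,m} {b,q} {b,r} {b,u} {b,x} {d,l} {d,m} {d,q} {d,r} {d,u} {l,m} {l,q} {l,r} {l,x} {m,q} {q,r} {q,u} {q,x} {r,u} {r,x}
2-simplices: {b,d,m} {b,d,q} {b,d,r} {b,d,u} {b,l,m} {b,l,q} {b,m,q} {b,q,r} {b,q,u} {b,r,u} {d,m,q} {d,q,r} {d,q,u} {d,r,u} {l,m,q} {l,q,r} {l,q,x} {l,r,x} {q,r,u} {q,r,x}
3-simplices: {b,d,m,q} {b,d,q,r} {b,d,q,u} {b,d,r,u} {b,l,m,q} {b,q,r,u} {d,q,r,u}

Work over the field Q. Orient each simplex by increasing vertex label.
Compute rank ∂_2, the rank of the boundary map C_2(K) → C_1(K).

rank∂_2=13

n_0=8 n_1=22 n_2=20 n_3=7  [Q]
∂1: piv[bd,bl,bm,bq,br,bu,bx] rk=7  ker:dl,dm,dq,dr,du,lm,lq,lr,lx,mq,qr,qu,qx,ru,rx
∂2: piv[bdm,bdq,bdr,bdu,blm,blq,bmq,bqr,bqu,bru,lqr,lqx,lrx] rk=13  ker:dmq,dqr,dqu,dru,lmq,qru,qrx
∂3: piv[bdmq,bdqr,bdqu,bdru,blmq,bqru] rk=6  ker:dqru
rk∂_2=13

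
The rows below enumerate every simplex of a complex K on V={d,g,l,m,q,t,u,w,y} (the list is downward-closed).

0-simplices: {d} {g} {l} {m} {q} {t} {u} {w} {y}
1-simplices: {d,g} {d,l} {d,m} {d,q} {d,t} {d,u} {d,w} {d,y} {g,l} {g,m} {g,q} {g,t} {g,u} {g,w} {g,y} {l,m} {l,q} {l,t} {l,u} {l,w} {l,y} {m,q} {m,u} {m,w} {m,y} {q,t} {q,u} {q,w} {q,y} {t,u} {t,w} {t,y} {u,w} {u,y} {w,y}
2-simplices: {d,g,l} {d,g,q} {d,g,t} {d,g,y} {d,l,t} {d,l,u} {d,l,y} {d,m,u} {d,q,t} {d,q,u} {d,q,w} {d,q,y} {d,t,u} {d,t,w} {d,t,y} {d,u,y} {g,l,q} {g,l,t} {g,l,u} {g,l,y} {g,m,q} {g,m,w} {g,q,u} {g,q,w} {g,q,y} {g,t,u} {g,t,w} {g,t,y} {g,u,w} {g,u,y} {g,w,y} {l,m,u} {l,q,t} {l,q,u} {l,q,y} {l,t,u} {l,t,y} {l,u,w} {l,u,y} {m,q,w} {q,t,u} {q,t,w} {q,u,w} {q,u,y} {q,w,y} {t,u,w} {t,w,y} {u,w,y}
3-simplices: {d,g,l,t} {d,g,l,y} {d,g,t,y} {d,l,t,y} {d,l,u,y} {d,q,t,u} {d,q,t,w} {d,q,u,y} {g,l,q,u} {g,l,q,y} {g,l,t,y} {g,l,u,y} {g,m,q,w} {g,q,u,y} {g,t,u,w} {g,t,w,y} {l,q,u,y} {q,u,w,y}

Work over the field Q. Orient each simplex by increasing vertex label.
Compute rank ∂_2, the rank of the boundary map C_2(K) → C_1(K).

rank∂_2=25

n_0=9 n_1=35 n_2=48 n_3=18  [Q]
∂1: piv[dg,dl,dm,dq,dt,du,dw,dy] rk=8  ker:gl,gm,gq,gt,gu,gw,gy,lm,lq,lt,lu,lw,ly,mq,mu,mw,my,qt,qu,qw,qy,tu,tw,ty,uw,uy,wy
∂2: piv[dgl,dgq,dgt,dgy,dlt,dlu,dly,dmu,dqt,dqu,dqw,dqy,dtu,dtw,dty,duy,glq,glu,gmq,gmw,gqw,guw,gwy,lmu,luw] rk=25  ker:glt,gly,gqu,gqy,gtu,gtw,gty,guy,lqt,lqu,lqy,ltu,lty,luy,mqw,qtu,qtw,quw,quy,qwy,tuw,twy,uwy
∂3: piv[dglt,dgly,dgty,dlty,dluy,dqtu,dqtw,dquy,glqu,glqy,gluy,gmqw,gquy,gtuw,gtwy,quwy] rk=16  ker:glty,lquy
rk∂_2=25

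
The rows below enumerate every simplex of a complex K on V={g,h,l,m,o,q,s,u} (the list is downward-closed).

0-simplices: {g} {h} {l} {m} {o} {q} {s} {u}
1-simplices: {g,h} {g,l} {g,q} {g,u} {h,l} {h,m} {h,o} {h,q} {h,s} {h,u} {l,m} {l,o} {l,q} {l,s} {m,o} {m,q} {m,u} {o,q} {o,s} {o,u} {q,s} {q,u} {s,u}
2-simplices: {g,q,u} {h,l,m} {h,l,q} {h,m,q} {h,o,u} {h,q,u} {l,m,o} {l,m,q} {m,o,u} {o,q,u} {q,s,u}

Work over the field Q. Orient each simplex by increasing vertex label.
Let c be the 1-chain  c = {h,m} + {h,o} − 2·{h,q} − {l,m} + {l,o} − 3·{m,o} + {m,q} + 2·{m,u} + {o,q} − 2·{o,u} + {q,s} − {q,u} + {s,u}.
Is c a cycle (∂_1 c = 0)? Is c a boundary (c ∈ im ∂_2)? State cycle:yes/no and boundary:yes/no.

cycle:yes boundary:yes

n_0=8 n_1=23 n_2=11  [Q]
∂1: piv[gh,gl,gq,gu,hm,ho,hs] rk=7  ker:hl,hq,hu,lm,lo,lq,ls,mo,mq,mu,oq,os,ou,qs,qu,su
∂2: piv[gqu,hlm,hlq,hmq,hou,hqu,lmo,mou,oqu,qsu] rk=10  ker:lmq
∂1c = 0
c vs im∂2: reduces to 0 ⇒ boundary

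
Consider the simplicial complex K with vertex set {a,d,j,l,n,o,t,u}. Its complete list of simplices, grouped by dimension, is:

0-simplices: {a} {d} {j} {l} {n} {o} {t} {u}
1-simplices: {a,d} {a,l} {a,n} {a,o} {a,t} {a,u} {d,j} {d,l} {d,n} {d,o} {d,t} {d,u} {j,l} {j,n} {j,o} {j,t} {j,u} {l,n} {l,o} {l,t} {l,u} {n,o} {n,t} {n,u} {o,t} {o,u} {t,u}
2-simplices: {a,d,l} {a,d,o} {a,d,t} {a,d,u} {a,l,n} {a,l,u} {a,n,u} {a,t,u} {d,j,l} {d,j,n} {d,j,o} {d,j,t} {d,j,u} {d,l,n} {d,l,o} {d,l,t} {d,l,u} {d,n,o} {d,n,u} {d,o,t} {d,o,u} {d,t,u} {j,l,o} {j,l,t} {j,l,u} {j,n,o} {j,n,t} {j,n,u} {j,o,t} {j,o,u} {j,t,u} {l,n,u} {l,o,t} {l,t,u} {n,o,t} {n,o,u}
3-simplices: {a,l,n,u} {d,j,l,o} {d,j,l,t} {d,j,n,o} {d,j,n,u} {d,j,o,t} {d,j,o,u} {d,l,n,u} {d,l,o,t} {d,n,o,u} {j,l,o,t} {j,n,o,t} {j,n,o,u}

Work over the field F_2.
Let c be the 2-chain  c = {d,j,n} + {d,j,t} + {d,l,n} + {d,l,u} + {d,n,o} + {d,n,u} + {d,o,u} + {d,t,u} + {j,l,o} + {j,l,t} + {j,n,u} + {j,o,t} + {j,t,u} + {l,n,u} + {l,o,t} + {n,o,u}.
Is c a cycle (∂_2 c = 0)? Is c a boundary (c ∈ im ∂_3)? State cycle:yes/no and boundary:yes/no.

cycle:yes boundary:no

n_0=8 n_1=27 n_2=36 n_3=13  [Z2]
∂1: piv[ad,al,an,ao,at,au,dj] rk=7  ker:dl,dn,do,dt,du,jl,jn,jo,jt,ju,ln,lo,lt,lu,no,nt,nu,ot,ou,tu
∂2: piv[adl,ado,adt,adu,aln,alu,anu,atu,djl,djn,djo,djt,dju,dln,dlo,dlt,dno,dot,dou,jnt] rk=20  ker:dlu,dnu,dtu,jlo,jlt,jlu,jno,jnu,jot,jou,jtu,lnu,lot,ltu,not,nou
∂3: piv[alnu,djlo,djlt,djno,djnu,djot,djou,dlnu,dlot,dnou,jnot] rk=11  ker:jlot,jnou
∂2c = 0
c vs im∂3: residual ≠ 0 ⇒ not boundary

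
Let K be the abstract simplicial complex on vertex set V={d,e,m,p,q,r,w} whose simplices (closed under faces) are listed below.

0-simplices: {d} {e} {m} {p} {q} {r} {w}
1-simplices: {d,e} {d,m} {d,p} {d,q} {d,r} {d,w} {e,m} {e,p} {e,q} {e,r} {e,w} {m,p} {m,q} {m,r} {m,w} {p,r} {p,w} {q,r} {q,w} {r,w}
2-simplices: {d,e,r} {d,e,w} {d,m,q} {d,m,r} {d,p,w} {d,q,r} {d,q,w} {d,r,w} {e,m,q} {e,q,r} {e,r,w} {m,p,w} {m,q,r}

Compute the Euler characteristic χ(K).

χ(K)=0

n_0=7 n_1=20 n_2=13
χ=+7−20+13=0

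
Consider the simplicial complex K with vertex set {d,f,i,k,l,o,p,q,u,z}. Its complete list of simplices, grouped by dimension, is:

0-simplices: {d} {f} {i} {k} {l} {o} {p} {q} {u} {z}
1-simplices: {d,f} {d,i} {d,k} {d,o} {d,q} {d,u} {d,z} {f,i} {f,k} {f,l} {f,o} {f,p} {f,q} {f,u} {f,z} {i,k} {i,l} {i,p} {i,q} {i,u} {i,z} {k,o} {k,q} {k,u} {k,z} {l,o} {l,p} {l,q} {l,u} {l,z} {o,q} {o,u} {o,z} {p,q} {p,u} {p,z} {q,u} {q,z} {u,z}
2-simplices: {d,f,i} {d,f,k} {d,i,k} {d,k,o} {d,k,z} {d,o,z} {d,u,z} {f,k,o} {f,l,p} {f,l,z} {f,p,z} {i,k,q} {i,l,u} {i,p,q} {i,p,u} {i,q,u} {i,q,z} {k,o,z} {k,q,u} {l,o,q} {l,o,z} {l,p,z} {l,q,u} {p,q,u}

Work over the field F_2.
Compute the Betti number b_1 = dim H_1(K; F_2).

n_0=10 n_1=39 n_2=24  [Z2]
∂1: piv[df,di,dk,do,dq,du,dz,fl,fp] rk=9  ker:fi,fk,fo,fq,fu,fz,ik,il,ip,iq,iu,iz,ko,kq,ku,kz,lo,lp,lq,lu,lz,oq,ou,oz,pq,pu,pz,qu,qz,uz
∂2: piv[dfi,dfk,dik,dko,dkz,doz,duz,fko,flp,flz,fpz,ikq,ilu,ipq,ipu,iqu,iqz,kqu,loq,loz,lqu] rk=21  ker:koz,lpz,pqu
b_1=(39−9)−21=9

b_1=9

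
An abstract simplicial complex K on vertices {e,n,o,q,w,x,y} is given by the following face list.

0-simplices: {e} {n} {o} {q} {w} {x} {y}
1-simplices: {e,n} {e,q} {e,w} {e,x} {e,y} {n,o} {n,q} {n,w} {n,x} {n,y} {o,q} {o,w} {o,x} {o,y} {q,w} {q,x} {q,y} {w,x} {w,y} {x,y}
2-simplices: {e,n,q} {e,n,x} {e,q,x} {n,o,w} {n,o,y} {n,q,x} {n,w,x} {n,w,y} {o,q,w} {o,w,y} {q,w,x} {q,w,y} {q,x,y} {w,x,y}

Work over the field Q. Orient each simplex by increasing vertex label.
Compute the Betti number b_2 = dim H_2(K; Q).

b_2=3

n_0=7 n_1=20 n_2=14  [Q]
∂1: piv[en,eq,ew,ex,ey,no] rk=6  ker:nq,nw,nx,ny,oq,ow,ox,oy,qw,qx,qy,wx,wy,xy
∂2: piv[enq,enx,eqx,now,noy,nwx,nwy,oqw,qwx,qwy,qxy] rk=11  ker:nqx,owy,wxy
b_2=(14−11)−0=3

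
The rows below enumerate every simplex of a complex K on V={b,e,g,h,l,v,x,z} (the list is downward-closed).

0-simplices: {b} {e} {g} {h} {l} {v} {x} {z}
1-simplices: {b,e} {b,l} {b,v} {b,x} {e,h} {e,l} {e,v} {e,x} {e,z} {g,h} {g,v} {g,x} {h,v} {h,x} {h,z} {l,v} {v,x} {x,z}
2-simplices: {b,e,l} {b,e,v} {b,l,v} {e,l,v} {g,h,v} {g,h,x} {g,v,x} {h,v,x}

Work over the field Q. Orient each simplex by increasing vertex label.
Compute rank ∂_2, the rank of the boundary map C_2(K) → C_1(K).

n_0=8 n_1=18 n_2=8  [Q]
∂1: piv[be,bl,bv,bx,eh,ez,gh] rk=7  ker:el,ev,ex,gv,gx,hv,hx,hz,lv,vx,xz
∂2: piv[bel,bev,blv,ghv,ghx,gvx] rk=6  ker:elv,hvx
rk∂_2=6

rank∂_2=6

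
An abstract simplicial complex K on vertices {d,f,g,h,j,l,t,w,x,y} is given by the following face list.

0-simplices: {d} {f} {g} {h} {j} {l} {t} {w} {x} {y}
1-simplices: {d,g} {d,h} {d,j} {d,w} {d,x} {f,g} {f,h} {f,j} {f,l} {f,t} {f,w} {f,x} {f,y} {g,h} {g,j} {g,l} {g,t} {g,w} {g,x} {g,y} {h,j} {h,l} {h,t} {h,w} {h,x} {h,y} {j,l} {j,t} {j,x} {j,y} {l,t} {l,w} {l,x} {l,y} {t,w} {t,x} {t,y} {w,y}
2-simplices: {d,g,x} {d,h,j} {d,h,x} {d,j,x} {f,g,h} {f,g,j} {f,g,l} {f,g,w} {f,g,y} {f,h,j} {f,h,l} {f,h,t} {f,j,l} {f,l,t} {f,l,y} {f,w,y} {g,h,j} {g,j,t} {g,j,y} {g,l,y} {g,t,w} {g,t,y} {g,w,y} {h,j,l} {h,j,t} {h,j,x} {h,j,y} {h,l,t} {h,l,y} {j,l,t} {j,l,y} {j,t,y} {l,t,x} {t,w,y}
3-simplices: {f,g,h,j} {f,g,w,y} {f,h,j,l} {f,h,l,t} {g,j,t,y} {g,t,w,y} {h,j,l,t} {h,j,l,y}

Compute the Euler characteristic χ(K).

n_0=10 n_1=38 n_2=34 n_3=8
χ=+10−38+34−8=-2

χ(K)=-2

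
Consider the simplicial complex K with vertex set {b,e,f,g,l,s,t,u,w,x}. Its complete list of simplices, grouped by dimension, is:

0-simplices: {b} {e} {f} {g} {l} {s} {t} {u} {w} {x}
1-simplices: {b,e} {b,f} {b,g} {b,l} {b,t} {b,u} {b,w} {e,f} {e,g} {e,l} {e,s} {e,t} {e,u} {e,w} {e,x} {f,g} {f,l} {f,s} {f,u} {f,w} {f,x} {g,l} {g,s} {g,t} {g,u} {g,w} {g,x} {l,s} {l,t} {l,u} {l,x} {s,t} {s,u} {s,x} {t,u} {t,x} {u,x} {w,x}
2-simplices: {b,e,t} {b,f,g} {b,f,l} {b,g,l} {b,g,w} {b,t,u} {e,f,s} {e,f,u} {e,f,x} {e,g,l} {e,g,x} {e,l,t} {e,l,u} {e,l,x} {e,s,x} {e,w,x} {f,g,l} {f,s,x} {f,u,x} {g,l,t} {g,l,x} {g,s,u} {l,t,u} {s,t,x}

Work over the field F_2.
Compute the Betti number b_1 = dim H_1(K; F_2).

b_1=8

n_0=10 n_1=38 n_2=24  [Z2]
∂1: piv[be,bf,bg,bl,bt,bu,bw,es,ex] rk=9  ker:ef,eg,el,et,eu,ew,fg,fl,fs,fu,fw,fx,gl,gs,gt,gu,gw,gx,ls,lt,lu,lx,st,su,sx,tu,tx,ux,wx
∂2: piv[bet,bfg,bfl,bgl,bgw,btu,efs,efu,efx,egl,egx,elt,elu,elx,esx,ewx,fux,glt,gsu,ltu,stx] rk=21  ker:fgl,fsx,glx
b_1=(38−9)−21=8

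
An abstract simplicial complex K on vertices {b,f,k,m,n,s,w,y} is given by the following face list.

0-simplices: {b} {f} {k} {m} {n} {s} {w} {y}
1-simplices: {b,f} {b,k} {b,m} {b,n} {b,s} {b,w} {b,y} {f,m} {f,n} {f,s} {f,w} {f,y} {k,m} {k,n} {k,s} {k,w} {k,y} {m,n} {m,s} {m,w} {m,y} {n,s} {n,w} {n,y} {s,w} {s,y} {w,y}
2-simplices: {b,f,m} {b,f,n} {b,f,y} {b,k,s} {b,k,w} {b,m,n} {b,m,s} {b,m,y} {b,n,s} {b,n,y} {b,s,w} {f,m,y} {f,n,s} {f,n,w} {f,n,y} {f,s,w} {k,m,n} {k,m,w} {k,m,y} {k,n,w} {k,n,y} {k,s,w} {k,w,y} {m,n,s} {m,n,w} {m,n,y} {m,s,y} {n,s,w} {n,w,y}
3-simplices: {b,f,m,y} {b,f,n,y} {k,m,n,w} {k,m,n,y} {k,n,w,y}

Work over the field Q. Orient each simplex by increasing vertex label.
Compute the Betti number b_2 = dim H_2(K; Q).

n_0=8 n_1=27 n_2=29 n_3=5  [Q]
∂1: piv[bf,bk,bm,bn,bs,bw,by] rk=7  ker:fm,fn,fs,fw,fy,km,kn,ks,kw,ky,mn,ms,mw,my,ns,nw,ny,sw,sy,wy
∂2: piv[bfm,bfn,bfy,bks,bkw,bmn,bms,bmy,bns,bny,bsw,fns,fnw,fsw,kmn,kmw,kmy,knw,kwy,msy] rk=20  ker:fmy,fny,kny,ksw,mns,mnw,mny,nsw,nwy
∂3: piv[bfmy,bfny,kmnw,kmny,knwy] rk=5
b_2=(29−20)−5=4

b_2=4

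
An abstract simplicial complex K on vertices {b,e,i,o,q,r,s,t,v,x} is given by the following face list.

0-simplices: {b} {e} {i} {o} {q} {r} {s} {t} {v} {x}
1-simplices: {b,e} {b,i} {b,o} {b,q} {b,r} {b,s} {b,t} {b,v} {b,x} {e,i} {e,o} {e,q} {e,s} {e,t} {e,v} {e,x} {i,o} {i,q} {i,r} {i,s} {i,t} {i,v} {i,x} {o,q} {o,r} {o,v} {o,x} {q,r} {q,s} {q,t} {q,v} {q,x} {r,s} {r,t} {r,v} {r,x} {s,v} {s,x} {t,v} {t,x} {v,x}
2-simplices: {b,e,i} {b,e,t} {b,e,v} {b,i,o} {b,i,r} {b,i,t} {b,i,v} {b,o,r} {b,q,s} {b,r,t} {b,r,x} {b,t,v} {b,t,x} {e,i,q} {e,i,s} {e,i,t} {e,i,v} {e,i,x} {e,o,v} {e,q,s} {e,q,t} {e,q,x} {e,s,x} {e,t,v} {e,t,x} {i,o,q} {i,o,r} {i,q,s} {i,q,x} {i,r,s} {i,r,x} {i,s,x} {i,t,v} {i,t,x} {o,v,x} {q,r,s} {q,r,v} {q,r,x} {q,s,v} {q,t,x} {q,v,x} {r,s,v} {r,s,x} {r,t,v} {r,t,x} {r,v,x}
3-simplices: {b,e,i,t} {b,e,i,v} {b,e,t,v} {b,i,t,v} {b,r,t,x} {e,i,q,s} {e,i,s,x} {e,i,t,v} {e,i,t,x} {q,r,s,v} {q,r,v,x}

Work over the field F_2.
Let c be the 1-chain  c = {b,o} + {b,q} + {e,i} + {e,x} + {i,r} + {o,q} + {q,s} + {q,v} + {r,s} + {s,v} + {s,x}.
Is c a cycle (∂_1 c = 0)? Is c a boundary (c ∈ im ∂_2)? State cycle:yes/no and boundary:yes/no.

cycle:yes boundary:no

n_0=10 n_1=41 n_2=46 n_3=11  [Z2]
∂1: piv[be,bi,bo,bq,br,bs,bt,bv,bx] rk=9  ker:ei,eo,eq,es,et,ev,ex,io,iq,ir,is,it,iv,ix,oq,or,ov,ox,qr,qs,qt,qv,qx,rs,rt,rv,rx,sv,sx,tv,tx,vx
∂2: piv[bei,bet,bev,bio,bir,bit,biv,bor,bqs,brt,brx,btv,btx,eiq,eis,eix,eov,eqs,eqt,eqx,esx,etx,ioq,irs,ovx,qrs,qrv,qsv,qvx,rtv] rk=30  ker:eit,eiv,etv,ior,iqs,iqx,irx,isx,itv,itx,qrx,qtx,rsv,rsx,rtx,rvx
∂3: piv[beit,beiv,betv,bitv,brtx,eiqs,eisx,eitx,qrsv,qrvx] rk=10  ker:eitv
∂1c = 0
c vs im∂2: residual ≠ 0 ⇒ not boundary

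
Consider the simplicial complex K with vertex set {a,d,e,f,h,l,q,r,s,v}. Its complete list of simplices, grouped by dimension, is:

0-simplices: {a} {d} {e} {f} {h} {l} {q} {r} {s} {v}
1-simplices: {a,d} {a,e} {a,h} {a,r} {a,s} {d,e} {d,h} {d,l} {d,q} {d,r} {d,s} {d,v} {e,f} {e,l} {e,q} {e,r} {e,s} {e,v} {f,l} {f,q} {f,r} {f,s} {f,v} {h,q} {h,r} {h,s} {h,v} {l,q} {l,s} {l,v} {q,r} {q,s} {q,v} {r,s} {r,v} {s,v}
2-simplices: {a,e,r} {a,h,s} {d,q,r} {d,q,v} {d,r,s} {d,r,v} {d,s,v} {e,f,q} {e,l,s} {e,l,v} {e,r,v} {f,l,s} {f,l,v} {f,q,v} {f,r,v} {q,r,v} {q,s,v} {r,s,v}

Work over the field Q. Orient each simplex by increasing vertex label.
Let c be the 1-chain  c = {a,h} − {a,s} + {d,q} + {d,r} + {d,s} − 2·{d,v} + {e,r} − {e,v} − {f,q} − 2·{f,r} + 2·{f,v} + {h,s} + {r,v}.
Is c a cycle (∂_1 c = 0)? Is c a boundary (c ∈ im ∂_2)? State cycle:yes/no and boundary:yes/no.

cycle:no boundary:no

n_0=10 n_1=36 n_2=18  [Q]
∂1: piv[ad,ae,ah,ar,as,dl,dq,dv,ef] rk=9  ker:de,dh,dr,ds,el,eq,er,es,ev,fl,fq,fr,fs,fv,hq,hr,hs,hv,lq,ls,lv,qr,qs,qv,rs,rv,sv
∂2: piv[aer,ahs,dqr,dqv,drs,drv,dsv,efq,els,elv,erv,fls,flv,fqv,frv,qsv] rk=16  ker:qrv,rsv
∂1c = −{d} + {f} − {r} + {s}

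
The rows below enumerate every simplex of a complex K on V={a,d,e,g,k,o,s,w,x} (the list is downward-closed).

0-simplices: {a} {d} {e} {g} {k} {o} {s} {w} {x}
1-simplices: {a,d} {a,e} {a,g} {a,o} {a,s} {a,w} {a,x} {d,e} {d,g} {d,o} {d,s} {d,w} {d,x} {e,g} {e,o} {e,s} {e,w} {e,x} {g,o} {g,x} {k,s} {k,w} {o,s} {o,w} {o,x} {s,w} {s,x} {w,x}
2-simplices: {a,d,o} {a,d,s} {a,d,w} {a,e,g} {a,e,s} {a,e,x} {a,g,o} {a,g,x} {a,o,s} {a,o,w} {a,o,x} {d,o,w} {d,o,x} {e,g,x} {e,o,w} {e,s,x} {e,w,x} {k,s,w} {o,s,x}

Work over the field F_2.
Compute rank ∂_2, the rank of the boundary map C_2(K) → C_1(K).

n_0=9 n_1=28 n_2=19  [Z2]
∂1: piv[ad,ae,ag,ao,as,aw,ax,ks] rk=8  ker:de,dg,do,ds,dw,dx,eg,eo,es,ew,ex,go,gx,kw,os,ow,ox,sw,sx,wx
∂2: piv[ado,ads,adw,aeg,aes,aex,ago,agx,aos,aow,aox,dox,eow,esx,ewx,ksw] rk=16  ker:dow,egx,osx
rk∂_2=16

rank∂_2=16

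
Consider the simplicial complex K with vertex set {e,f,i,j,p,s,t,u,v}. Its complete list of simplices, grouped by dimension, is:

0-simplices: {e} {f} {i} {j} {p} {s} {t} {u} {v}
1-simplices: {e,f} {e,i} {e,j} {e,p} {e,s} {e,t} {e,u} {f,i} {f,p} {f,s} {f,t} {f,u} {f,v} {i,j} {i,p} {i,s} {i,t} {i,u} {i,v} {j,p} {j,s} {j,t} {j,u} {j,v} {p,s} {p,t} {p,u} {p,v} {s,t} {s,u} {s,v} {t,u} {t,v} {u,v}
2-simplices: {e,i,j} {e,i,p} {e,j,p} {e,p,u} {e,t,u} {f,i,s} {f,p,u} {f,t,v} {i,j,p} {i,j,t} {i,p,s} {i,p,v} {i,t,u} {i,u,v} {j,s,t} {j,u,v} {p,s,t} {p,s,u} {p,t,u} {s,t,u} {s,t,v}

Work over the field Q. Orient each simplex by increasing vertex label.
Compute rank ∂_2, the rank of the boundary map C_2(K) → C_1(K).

n_0=9 n_1=34 n_2=21  [Q]
∂1: piv[ef,ei,ej,ep,es,et,eu,fv] rk=8  ker:fi,fp,fs,ft,fu,ij,ip,is,it,iu,iv,jp,js,jt,ju,jv,ps,pt,pu,pv,st,su,sv,tu,tv,uv
∂2: piv[eij,eip,ejp,epu,etu,fis,fpu,ftv,ijt,ips,ipv,itu,iuv,jst,juv,pst,psu,ptu,stv] rk=19  ker:ijp,stu
rk∂_2=19

rank∂_2=19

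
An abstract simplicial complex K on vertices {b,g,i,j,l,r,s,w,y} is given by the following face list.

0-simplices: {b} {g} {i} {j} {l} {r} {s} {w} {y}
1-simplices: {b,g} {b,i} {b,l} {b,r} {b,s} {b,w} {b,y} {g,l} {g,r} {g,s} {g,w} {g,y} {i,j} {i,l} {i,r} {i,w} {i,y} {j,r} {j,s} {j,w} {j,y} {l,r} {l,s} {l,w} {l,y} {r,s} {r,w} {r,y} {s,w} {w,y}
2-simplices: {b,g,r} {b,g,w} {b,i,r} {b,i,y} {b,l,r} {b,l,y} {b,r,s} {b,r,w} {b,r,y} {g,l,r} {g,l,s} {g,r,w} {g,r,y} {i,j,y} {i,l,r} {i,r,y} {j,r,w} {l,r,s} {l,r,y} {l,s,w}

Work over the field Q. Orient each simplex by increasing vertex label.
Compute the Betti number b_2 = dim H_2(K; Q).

n_0=9 n_1=30 n_2=20  [Q]
∂1: piv[bg,bi,bl,br,bs,bw,by,ij] rk=8  ker:gl,gr,gs,gw,gy,il,ir,iw,iy,jr,js,jw,jy,lr,ls,lw,ly,rs,rw,ry,sw,wy
∂2: piv[bgr,bgw,bir,biy,blr,bly,brs,brw,bry,glr,gls,gry,ijy,ilr,jrw,lrs,lsw] rk=17  ker:grw,iry,lry
b_2=(20−17)−0=3

b_2=3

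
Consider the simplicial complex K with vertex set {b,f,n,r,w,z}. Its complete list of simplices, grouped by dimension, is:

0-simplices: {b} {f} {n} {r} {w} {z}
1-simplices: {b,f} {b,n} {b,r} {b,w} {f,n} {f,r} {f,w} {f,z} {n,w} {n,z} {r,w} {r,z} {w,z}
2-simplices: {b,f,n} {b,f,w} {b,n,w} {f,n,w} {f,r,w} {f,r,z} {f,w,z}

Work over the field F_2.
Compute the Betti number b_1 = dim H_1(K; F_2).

b_1=2

n_0=6 n_1=13 n_2=7  [Z2]
∂1: piv[bf,bn,br,bw,fz] rk=5  ker:fn,fr,fw,nw,nz,rw,rz,wz
∂2: piv[bfn,bfw,bnw,frw,frz,fwz] rk=6  ker:fnw
b_1=(13−5)−6=2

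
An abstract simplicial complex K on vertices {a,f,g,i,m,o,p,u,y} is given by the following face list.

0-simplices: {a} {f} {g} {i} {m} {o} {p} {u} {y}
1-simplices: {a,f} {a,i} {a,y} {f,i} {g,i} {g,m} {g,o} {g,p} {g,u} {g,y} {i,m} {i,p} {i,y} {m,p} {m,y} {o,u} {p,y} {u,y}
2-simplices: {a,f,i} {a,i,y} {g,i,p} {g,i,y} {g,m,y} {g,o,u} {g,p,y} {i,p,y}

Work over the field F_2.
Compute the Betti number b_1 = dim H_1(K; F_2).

b_1=3

n_0=9 n_1=18 n_2=8  [Z2]
∂1: piv[af,ai,ay,gi,gm,go,gp,gu] rk=8  ker:fi,gy,im,ip,iy,mp,my,ou,py,uy
∂2: piv[afi,aiy,gip,giy,gmy,gou,gpy] rk=7  ker:ipy
b_1=(18−8)−7=3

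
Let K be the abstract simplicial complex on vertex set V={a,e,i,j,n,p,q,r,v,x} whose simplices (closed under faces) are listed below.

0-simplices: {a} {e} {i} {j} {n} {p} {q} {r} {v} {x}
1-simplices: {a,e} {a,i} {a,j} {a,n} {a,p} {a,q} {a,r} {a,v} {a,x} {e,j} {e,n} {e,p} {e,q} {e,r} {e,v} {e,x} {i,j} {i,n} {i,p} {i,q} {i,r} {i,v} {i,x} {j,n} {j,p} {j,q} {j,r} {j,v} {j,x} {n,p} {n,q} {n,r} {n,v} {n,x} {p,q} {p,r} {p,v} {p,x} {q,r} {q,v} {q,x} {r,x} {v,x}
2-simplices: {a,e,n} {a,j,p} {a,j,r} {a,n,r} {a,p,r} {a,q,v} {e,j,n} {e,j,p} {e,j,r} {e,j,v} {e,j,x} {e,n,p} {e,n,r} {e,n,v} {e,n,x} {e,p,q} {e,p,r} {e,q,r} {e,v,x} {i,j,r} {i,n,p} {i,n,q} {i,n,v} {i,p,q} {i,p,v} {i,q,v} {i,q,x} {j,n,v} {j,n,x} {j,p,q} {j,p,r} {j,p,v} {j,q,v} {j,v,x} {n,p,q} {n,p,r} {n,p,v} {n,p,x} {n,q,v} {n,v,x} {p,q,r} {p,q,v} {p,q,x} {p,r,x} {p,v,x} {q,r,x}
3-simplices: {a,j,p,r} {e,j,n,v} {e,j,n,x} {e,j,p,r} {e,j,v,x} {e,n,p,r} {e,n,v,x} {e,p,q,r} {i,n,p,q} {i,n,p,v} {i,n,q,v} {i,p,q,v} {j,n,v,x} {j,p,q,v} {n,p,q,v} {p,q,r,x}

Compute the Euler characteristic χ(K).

χ(K)=-3

n_0=10 n_1=43 n_2=46 n_3=16
χ=+10−43+46−16=-3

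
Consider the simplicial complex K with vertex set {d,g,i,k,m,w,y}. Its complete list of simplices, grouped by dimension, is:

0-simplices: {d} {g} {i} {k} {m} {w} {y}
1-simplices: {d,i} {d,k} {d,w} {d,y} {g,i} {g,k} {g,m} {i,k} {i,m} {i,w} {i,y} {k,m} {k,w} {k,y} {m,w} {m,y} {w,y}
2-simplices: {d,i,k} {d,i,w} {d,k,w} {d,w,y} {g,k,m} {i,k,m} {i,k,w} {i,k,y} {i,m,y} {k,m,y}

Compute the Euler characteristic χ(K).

χ(K)=0

n_0=7 n_1=17 n_2=10
χ=+7−17+10=0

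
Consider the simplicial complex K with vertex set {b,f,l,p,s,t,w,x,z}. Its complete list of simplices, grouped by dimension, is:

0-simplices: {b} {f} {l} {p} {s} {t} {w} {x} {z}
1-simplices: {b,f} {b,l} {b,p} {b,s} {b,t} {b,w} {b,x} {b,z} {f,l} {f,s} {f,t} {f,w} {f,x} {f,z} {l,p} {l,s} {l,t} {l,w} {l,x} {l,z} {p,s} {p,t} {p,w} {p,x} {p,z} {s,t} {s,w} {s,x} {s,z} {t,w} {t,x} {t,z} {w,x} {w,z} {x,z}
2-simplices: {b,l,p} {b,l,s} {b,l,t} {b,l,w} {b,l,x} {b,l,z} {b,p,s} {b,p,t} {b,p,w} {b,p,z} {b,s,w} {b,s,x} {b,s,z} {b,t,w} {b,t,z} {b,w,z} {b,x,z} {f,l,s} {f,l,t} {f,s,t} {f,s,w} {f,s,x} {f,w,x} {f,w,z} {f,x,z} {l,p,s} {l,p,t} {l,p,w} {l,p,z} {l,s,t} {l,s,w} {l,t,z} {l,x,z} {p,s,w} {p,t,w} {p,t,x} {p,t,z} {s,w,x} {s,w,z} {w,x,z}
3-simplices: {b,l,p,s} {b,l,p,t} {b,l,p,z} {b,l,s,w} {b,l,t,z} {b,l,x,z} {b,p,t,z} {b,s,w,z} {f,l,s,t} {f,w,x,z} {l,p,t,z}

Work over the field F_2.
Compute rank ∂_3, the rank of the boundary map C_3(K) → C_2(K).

rank∂_3=10

n_0=9 n_1=35 n_2=40 n_3=11  [Z2]
∂1: piv[bf,bl,bp,bs,bt,bw,bx,bz] rk=8  ker:fl,fs,ft,fw,fx,fz,lp,ls,lt,lw,lx,lz,ps,pt,pw,px,pz,st,sw,sx,sz,tw,tx,tz,wx,wz,xz
∂2: piv[blp,bls,blt,blw,blx,blz,bps,bpt,bpw,bpz,bsw,bsx,bsz,btw,btz,bwz,bxz,fls,flt,fst,fsw,fsx,fwx,fwz,ptx] rk=25  ker:fxz,lps,lpt,lpw,lpz,lst,lsw,ltz,lxz,psw,ptw,ptz,swx,swz,wxz
∂3: piv[blps,blpt,blpz,blsw,bltz,blxz,bptz,bswz,flst,fwxz] rk=10  ker:lptz
rk∂_3=10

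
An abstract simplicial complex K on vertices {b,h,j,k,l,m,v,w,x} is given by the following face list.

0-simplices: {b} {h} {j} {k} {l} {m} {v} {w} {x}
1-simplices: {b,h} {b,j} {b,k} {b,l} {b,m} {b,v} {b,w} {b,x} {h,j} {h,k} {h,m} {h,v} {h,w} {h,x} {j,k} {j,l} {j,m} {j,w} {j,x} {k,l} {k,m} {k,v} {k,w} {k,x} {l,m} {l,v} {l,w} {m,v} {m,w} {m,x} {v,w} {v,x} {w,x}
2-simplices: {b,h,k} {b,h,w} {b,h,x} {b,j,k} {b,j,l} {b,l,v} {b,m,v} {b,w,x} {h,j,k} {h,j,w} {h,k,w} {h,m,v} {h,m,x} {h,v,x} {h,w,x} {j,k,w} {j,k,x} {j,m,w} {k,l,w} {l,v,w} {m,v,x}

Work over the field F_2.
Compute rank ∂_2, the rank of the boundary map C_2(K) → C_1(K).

rank∂_2=18

n_0=9 n_1=33 n_2=21  [Z2]
∂1: piv[bh,bj,bk,bl,bm,bv,bw,bx] rk=8  ker:hj,hk,hm,hv,hw,hx,jk,jl,jm,jw,jx,kl,km,kv,kw,kx,lm,lv,lw,mv,mw,mx,vw,vx,wx
∂2: piv[bhk,bhw,bhx,bjk,bjl,blv,bmv,bwx,hjk,hjw,hkw,hmv,hmx,hvx,jkx,jmw,klw,lvw] rk=18  ker:hwx,jkw,mvx
rk∂_2=18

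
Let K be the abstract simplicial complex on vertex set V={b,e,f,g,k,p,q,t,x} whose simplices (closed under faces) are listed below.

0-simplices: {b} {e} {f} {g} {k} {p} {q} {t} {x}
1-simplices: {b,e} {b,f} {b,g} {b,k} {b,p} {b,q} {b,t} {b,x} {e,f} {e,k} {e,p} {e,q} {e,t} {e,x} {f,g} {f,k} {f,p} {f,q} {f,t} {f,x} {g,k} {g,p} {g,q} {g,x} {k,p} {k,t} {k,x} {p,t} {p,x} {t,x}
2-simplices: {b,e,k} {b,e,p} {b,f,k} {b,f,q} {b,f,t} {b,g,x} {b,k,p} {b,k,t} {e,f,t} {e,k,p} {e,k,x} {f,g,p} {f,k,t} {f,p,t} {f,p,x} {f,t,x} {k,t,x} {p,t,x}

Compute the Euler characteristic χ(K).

χ(K)=-3

n_0=9 n_1=30 n_2=18
χ=+9−30+18=-3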